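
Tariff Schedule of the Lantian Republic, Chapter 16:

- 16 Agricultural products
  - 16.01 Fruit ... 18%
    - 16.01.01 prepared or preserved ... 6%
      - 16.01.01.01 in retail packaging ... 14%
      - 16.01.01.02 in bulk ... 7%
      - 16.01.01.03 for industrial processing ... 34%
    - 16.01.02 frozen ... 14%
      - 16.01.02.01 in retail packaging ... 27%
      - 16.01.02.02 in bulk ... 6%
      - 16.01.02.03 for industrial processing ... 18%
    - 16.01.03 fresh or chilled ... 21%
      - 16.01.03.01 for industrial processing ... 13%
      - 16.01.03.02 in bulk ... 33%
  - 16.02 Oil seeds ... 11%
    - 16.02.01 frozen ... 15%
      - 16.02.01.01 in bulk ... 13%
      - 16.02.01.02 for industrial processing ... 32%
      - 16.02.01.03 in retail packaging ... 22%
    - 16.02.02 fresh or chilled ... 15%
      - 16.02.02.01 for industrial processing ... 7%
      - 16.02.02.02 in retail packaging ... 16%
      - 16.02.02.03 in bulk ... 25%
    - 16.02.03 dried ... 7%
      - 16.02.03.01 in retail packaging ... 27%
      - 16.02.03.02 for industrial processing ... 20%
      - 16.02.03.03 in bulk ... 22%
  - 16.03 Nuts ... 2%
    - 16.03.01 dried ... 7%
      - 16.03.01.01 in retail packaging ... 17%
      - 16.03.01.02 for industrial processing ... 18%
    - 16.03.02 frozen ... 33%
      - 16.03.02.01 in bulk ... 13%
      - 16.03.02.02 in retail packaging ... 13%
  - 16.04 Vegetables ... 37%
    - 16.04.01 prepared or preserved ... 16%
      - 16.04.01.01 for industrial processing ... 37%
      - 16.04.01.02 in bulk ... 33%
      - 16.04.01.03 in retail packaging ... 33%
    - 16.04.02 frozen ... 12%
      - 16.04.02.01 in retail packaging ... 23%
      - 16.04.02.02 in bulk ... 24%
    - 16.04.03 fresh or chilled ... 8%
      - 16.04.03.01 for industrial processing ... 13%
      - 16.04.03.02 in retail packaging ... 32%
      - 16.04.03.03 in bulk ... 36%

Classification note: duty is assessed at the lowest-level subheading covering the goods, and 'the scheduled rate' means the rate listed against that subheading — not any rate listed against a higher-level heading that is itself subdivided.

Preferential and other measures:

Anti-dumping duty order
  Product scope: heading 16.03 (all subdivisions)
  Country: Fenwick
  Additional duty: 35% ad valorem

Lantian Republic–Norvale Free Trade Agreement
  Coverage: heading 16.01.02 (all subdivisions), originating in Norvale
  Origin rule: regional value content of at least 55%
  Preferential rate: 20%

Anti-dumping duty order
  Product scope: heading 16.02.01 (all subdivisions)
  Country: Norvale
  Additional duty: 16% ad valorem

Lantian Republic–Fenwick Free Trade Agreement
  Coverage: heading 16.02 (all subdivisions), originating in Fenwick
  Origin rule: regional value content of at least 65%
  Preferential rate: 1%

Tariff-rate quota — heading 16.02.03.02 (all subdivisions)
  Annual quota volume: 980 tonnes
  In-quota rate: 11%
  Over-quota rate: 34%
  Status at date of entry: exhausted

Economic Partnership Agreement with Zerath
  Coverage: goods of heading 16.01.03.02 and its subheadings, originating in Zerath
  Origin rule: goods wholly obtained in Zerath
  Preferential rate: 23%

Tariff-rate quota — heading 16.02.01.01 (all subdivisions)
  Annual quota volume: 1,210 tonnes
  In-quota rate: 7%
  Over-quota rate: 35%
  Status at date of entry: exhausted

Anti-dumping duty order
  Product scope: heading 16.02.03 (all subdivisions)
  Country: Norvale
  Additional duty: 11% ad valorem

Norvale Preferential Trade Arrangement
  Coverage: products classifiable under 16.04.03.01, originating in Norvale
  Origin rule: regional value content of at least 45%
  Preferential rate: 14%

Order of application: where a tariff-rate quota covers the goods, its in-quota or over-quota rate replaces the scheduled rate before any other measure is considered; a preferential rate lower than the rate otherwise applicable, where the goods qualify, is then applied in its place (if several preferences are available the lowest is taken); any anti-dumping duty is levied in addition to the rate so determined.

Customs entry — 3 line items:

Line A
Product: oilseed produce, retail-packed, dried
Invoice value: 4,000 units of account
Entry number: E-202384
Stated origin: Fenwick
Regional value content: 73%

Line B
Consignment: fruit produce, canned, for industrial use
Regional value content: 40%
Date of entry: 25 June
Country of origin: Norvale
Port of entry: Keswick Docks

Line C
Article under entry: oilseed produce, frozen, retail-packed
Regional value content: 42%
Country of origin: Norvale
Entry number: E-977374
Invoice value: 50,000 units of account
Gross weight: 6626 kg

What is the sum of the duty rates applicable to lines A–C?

73%

Line A: oilseed → 16.02; dried → 16.02.03; retail-packed → 16.02.03.01. Scheduled 27%. Fenwick agreement on 16.02: RVC ≥ 65% → 1% available; preferential 1%. → 1%.
Line B: fruit → 16.01; canned → 16.01.01; for industrial use → 16.01.01.03. Scheduled 34%. Norvale agreement on 16.01.02: 16.01.01.03 not covered; Norvale agreement on 16.04.03.01: 16.01.01.03 not covered. → 34%.
Line C: oilseed → 16.02; frozen → 16.02.01; retail-packed → 16.02.01.03. Scheduled 22%. Norvale agreement on 16.01.02: 16.02.01.03 not covered; Norvale agreement on 16.04.03.01: 16.02.01.03 not covered; anti-dumping (Norvale, 16.02.01): +16%; total 22% + 16% = 38%. → 38%.
Sum: 1% + 34% + 38% = 73%.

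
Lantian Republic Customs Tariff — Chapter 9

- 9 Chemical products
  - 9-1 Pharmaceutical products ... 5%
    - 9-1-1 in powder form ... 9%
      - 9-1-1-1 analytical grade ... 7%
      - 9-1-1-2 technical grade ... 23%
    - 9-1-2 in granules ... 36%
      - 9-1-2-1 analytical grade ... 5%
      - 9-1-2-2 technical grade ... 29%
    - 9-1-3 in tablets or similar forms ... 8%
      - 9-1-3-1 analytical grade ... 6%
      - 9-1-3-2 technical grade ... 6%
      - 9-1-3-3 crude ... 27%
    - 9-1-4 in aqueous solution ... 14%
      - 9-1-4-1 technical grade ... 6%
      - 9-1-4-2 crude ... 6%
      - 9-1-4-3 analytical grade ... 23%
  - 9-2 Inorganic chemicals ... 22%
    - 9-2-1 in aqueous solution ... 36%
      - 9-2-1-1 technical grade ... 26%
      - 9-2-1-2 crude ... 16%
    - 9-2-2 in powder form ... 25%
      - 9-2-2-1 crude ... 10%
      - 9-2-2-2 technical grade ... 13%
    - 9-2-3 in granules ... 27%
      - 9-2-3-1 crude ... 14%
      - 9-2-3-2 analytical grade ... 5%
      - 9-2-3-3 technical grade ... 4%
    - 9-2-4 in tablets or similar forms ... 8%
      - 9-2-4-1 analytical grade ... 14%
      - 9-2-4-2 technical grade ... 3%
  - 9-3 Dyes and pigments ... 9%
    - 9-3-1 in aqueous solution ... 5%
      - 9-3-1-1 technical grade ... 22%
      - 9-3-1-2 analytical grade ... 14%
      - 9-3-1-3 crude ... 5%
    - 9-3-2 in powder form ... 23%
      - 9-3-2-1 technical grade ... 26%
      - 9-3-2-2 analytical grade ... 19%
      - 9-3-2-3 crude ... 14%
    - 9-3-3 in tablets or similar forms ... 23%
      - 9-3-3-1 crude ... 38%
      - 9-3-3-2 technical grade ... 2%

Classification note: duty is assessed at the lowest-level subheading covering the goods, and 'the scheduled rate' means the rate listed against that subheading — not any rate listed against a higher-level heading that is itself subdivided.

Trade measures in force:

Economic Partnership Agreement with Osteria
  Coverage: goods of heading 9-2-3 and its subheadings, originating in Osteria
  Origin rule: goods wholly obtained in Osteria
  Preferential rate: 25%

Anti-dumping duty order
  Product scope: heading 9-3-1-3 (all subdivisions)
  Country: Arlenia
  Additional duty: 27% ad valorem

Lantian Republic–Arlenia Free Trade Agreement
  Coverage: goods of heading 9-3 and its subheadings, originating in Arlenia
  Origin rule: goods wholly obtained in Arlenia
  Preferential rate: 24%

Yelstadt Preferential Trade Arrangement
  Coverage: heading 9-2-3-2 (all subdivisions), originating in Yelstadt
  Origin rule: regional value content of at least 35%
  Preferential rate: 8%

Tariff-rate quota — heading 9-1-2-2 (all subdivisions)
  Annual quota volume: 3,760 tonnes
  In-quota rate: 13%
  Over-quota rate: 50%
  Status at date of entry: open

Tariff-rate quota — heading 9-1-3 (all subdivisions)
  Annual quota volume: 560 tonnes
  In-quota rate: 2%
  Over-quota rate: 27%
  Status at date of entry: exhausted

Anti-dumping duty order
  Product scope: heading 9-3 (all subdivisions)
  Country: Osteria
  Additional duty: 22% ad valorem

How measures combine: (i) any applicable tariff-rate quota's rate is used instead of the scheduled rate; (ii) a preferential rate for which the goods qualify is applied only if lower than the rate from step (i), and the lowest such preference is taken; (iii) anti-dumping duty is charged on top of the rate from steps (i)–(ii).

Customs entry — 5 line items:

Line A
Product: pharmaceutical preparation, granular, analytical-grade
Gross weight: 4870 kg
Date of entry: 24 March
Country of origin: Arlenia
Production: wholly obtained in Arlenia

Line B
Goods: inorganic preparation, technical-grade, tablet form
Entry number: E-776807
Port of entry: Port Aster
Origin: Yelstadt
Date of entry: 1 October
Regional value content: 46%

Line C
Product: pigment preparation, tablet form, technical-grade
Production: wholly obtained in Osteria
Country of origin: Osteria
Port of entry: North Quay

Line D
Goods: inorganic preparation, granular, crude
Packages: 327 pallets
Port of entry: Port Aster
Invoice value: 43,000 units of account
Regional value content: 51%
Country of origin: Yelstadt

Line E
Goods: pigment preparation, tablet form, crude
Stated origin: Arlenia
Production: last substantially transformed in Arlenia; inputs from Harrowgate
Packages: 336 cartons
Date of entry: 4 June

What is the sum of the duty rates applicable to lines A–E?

Line A: pharmaceutical → 9-1; granular → 9-1-2; analytical-grade → 9-1-2-1. Scheduled 5%. Arlenia agreement on 9-3: 9-1-2-1 not covered. → 5%.
Line B: inorganic → 9-2; tablet form → 9-2-4; technical-grade → 9-2-4-2. Scheduled 3%. Yelstadt agreement on 9-2-3-2: 9-2-4-2 not covered. → 3%.
Line C: pigment → 9-3; tablet form → 9-3-3; technical-grade → 9-3-3-2. Scheduled 2%. Osteria agreement on 9-2-3: 9-3-3-2 not covered; anti-dumping (Osteria, 9-3): +22%; total 2% + 22% = 24%. → 24%.
Line D: inorganic → 9-2; granular → 9-2-3; crude → 9-2-3-1. Scheduled 14%. Yelstadt agreement on 9-2-3-2: 9-2-3-1 not covered. → 14%.
Line E: pigment → 9-3; tablet form → 9-3-3; crude → 9-3-3-1. Scheduled 38%. Arlenia agreement on 9-3: not wholly obtained. → 38%.
Sum: 5% + 3% + 24% + 14% + 38% = 84%.

84%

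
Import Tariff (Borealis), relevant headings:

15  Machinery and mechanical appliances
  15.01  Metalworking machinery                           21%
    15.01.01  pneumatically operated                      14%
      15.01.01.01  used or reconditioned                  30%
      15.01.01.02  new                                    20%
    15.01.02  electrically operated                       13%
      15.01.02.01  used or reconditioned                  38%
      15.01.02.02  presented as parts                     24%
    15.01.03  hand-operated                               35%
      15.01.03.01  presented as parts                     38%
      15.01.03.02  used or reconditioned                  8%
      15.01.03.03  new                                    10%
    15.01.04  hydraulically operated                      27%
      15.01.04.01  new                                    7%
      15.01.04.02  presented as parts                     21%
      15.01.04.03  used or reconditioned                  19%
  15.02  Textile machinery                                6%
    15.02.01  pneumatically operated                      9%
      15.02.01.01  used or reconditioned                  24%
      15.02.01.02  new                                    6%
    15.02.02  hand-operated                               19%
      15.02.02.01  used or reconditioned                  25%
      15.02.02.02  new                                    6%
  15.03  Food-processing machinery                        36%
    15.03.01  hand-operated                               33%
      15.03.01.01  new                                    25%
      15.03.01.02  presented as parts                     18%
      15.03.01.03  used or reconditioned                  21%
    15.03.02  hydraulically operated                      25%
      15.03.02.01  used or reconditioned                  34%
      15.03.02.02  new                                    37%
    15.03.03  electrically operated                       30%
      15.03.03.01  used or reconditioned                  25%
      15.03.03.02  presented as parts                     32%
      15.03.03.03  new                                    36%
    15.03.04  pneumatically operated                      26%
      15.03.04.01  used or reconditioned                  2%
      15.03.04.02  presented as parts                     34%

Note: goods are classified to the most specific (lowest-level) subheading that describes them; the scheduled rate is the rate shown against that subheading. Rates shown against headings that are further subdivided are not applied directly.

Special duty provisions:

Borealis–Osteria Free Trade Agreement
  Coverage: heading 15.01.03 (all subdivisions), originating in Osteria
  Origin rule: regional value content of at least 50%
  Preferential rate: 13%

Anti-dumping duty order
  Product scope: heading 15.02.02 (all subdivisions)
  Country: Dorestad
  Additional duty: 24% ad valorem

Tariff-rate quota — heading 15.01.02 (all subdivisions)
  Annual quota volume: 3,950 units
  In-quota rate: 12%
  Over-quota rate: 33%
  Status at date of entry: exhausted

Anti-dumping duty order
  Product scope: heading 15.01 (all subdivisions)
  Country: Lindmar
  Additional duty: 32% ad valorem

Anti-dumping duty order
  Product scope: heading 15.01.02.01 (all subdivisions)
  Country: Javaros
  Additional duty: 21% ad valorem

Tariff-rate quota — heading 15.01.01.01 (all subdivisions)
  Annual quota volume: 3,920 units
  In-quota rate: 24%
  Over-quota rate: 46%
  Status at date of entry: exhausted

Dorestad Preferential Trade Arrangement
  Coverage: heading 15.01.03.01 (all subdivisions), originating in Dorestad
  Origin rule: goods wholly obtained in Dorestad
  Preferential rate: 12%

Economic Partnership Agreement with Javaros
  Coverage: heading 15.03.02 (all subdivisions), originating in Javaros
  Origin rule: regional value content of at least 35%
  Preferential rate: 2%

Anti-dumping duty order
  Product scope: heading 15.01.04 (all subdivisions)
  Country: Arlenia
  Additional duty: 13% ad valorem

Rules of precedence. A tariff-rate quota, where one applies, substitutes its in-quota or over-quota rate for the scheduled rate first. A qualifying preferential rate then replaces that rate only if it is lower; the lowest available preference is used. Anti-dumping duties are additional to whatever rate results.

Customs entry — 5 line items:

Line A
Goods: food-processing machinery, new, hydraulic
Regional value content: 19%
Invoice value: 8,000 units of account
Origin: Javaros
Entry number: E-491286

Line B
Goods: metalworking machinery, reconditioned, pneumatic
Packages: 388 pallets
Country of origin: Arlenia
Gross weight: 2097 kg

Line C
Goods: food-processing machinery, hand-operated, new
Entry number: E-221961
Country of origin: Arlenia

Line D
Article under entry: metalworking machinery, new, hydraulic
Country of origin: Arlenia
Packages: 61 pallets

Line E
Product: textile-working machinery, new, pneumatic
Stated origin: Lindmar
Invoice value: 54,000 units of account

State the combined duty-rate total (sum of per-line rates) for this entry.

134%

Line A: food-processing → 15.03; hydraulic → 15.03.02; new → 15.03.02.02. Scheduled 37%. Javaros agreement on 15.03.02: RVC < 35%. → 37%.
Line B: metalworking → 15.01; pneumatic → 15.01.01; reconditioned → 15.01.01.01. Scheduled 30%. quota on 15.01.01.01 exhausted → over-quota 46%. → 46%.
Line C: food-processing → 15.03; hand-operated → 15.03.01; new → 15.03.01.01. Scheduled 25%. No special measure applies. → 25%.
Line D: metalworking → 15.01; hydraulic → 15.01.04; new → 15.01.04.01. Scheduled 7%. anti-dumping (Arlenia, 15.01.04): +13%; total 7% + 13% = 20%. → 20%.
Line E: textile-working → 15.02; pneumatic → 15.02.01; new → 15.02.01.02. Scheduled 6%. No special measure applies. → 6%.
Sum: 37% + 46% + 25% + 20% + 6% = 134%.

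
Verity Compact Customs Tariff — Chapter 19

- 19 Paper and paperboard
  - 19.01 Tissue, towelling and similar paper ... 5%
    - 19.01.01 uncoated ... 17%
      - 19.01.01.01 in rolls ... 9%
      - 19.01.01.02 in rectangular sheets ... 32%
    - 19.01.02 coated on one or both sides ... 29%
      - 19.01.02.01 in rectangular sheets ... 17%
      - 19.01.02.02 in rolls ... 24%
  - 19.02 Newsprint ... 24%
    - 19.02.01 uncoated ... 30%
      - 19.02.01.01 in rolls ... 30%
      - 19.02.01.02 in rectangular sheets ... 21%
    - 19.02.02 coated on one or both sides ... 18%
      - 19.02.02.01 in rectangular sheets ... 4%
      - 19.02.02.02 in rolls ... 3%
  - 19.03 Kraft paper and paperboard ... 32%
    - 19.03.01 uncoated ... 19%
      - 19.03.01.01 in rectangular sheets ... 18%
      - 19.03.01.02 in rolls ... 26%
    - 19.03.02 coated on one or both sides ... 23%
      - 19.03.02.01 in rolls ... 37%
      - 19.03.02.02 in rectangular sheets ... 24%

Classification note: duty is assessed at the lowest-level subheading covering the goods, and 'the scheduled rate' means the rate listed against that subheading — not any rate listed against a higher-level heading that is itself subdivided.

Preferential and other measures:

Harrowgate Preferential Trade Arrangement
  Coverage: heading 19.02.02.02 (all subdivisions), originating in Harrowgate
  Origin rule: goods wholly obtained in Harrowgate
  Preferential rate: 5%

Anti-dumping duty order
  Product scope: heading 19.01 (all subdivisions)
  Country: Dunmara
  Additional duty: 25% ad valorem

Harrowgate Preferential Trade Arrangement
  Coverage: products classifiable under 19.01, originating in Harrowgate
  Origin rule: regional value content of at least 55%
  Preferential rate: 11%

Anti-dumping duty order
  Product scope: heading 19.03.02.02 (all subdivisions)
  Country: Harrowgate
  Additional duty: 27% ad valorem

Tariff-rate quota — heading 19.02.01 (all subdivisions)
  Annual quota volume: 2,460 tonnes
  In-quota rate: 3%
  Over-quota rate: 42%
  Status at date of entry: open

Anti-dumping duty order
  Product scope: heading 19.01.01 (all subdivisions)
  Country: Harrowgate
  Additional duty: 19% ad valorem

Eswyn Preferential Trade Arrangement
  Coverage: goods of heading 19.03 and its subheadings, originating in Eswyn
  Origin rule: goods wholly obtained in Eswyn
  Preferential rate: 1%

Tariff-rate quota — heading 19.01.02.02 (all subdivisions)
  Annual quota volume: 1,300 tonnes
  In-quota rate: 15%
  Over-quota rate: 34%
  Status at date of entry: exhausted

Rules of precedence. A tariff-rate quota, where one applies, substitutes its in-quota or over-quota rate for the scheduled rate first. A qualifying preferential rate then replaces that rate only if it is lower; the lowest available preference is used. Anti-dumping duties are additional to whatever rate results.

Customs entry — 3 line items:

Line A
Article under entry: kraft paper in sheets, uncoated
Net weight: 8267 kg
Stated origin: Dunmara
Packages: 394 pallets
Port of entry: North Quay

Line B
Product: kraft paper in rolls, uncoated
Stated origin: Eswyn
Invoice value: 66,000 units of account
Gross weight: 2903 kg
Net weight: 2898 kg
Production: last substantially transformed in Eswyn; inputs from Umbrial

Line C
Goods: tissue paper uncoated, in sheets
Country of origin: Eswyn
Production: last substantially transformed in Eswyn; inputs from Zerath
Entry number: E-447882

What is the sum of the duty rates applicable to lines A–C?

76%

Line A: kraft paper → 19.03; uncoated → 19.03.01; in sheets → 19.03.01.01. Scheduled 18%. No special measure applies. → 18%.
Line B: kraft paper → 19.03; uncoated → 19.03.01; in rolls → 19.03.01.02. Scheduled 26%. Eswyn agreement on 19.03: not wholly obtained. → 26%.
Line C: tissue paper → 19.01; uncoated → 19.01.01; in sheets → 19.01.01.02. Scheduled 32%. Eswyn agreement on 19.03: 19.01.01.02 not covered. → 32%.
Sum: 18% + 26% + 32% = 76%.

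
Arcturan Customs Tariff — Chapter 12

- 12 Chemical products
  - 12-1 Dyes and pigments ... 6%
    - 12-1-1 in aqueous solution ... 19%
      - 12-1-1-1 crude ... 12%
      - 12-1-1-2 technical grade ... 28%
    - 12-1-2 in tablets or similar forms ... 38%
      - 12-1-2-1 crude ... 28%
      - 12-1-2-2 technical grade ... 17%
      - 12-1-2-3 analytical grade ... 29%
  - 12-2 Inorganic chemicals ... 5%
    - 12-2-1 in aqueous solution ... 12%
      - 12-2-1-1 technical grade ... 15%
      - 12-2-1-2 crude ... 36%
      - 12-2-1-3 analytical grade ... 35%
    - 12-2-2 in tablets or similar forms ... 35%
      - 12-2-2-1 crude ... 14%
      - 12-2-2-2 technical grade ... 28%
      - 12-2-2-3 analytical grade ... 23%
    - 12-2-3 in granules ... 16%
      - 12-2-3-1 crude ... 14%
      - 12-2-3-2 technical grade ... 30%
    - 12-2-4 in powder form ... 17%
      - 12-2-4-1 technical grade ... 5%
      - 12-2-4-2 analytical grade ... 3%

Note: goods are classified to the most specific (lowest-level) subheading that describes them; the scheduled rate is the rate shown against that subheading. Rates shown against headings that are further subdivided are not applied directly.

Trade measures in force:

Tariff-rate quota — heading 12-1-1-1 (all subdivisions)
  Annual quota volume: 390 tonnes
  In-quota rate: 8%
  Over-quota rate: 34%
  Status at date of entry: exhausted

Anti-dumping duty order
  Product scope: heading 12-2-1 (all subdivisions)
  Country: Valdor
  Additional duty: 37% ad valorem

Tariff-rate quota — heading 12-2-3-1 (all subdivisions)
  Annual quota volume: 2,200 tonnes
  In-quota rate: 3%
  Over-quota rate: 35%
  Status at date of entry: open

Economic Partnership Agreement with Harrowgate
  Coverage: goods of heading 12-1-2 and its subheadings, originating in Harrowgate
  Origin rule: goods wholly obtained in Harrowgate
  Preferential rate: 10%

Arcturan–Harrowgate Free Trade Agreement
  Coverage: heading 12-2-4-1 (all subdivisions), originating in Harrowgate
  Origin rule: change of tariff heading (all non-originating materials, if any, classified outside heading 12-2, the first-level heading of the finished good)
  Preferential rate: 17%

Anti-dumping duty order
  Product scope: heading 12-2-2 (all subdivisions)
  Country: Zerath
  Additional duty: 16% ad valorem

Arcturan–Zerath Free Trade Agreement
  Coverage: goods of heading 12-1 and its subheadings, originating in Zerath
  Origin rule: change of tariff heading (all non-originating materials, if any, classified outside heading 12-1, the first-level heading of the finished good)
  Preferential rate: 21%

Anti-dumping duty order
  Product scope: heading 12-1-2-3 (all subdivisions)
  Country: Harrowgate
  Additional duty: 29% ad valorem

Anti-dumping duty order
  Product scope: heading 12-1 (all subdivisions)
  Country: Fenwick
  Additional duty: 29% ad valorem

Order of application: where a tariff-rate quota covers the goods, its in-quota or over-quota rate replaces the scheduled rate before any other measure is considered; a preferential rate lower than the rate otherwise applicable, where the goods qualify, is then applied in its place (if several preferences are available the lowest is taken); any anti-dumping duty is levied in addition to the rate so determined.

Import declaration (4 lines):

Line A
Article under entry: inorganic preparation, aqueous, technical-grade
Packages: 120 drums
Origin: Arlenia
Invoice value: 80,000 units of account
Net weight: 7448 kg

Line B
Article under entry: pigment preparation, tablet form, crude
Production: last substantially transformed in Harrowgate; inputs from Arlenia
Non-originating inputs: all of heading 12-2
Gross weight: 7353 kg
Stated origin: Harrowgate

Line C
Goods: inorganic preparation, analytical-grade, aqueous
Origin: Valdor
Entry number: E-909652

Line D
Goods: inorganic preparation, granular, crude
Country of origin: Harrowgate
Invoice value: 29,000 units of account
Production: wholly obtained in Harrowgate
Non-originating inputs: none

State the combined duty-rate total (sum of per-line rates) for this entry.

Line A: inorganic → 12-2; aqueous → 12-2-1; technical-grade → 12-2-1-1. Scheduled 15%. No special measure applies. → 15%.
Line B: pigment → 12-1; tablet form → 12-1-2; crude → 12-1-2-1. Scheduled 28%. Harrowgate agreement on 12-1-2: not wholly obtained; Harrowgate agreement on 12-2-4-1: 12-1-2-1 not covered. → 28%.
Line C: inorganic → 12-2; aqueous → 12-2-1; analytical-grade → 12-2-1-3. Scheduled 35%. anti-dumping (Valdor, 12-2-1): +37%; total 35% + 37% = 72%. → 72%.
Line D: inorganic → 12-2; granular → 12-2-3; crude → 12-2-3-1. Scheduled 14%. quota on 12-2-3-1 open → in-quota 3%; Harrowgate agreement on 12-1-2: 12-2-3-1 not covered; Harrowgate agreement on 12-2-4-1: 12-2-3-1 not covered. → 3%.
Sum: 15% + 28% + 72% + 3% = 118%.

118%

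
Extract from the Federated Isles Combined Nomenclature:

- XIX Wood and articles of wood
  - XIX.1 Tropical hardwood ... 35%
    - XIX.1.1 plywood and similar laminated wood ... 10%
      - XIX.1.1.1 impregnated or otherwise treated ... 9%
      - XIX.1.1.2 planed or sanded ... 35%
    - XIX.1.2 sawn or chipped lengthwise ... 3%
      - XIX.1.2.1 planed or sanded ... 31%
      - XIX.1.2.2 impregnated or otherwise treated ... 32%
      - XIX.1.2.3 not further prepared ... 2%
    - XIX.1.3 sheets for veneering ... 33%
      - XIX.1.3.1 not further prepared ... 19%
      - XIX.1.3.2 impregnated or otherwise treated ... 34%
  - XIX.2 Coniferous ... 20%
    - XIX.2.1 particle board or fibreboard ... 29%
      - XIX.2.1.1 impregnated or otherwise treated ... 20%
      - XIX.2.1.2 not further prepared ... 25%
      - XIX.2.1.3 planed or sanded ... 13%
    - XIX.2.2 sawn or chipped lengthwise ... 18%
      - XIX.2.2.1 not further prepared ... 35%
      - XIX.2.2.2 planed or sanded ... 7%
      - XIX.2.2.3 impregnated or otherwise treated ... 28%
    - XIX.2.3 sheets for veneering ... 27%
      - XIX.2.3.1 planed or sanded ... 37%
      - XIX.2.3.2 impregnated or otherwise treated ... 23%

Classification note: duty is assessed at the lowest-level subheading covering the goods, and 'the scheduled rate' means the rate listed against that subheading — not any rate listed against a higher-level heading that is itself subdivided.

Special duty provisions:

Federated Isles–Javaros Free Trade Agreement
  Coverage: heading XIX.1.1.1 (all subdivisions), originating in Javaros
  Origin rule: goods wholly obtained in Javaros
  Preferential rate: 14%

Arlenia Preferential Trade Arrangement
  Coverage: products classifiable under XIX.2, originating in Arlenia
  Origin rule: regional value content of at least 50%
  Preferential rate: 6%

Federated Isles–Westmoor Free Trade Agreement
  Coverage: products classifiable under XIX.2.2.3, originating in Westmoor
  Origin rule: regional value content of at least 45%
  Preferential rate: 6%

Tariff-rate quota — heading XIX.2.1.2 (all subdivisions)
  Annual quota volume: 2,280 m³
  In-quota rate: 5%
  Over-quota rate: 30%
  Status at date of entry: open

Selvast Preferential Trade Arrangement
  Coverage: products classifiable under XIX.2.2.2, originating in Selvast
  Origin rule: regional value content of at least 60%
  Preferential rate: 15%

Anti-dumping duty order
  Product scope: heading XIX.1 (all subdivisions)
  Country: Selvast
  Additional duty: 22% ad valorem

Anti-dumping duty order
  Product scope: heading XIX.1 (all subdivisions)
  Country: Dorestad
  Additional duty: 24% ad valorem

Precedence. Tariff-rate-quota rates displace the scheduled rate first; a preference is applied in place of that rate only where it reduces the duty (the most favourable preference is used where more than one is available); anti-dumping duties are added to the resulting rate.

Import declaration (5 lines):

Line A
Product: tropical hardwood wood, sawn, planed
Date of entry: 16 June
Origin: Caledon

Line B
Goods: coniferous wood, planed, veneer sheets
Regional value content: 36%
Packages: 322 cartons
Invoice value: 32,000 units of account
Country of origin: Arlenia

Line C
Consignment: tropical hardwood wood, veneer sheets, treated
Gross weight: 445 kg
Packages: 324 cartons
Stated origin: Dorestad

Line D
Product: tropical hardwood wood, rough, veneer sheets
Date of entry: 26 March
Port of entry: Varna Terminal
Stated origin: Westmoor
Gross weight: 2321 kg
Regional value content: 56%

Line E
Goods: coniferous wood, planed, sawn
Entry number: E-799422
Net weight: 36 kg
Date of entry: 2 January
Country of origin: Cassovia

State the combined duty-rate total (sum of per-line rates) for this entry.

152%

Line A: tropical hardwood → XIX.1; sawn → XIX.1.2; planed → XIX.1.2.1. Scheduled 31%. No special measure applies. → 31%.
Line B: coniferous → XIX.2; veneer sheets → XIX.2.3; planed → XIX.2.3.1. Scheduled 37%. Arlenia agreement on XIX.2: RVC < 50%. → 37%.
Line C: tropical hardwood → XIX.1; veneer sheets → XIX.1.3; treated → XIX.1.3.2. Scheduled 34%. anti-dumping (Dorestad, XIX.1): +24%; total 34% + 24% = 58%. → 58%.
Line D: tropical hardwood → XIX.1; veneer sheets → XIX.1.3; rough → XIX.1.3.1. Scheduled 19%. Westmoor agreement on XIX.2.2.3: XIX.1.3.1 not covered. → 19%.
Line E: coniferous → XIX.2; sawn → XIX.2.2; planed → XIX.2.2.2. Scheduled 7%. No special measure applies. → 7%.
Sum: 31% + 37% + 58% + 19% + 7% = 152%.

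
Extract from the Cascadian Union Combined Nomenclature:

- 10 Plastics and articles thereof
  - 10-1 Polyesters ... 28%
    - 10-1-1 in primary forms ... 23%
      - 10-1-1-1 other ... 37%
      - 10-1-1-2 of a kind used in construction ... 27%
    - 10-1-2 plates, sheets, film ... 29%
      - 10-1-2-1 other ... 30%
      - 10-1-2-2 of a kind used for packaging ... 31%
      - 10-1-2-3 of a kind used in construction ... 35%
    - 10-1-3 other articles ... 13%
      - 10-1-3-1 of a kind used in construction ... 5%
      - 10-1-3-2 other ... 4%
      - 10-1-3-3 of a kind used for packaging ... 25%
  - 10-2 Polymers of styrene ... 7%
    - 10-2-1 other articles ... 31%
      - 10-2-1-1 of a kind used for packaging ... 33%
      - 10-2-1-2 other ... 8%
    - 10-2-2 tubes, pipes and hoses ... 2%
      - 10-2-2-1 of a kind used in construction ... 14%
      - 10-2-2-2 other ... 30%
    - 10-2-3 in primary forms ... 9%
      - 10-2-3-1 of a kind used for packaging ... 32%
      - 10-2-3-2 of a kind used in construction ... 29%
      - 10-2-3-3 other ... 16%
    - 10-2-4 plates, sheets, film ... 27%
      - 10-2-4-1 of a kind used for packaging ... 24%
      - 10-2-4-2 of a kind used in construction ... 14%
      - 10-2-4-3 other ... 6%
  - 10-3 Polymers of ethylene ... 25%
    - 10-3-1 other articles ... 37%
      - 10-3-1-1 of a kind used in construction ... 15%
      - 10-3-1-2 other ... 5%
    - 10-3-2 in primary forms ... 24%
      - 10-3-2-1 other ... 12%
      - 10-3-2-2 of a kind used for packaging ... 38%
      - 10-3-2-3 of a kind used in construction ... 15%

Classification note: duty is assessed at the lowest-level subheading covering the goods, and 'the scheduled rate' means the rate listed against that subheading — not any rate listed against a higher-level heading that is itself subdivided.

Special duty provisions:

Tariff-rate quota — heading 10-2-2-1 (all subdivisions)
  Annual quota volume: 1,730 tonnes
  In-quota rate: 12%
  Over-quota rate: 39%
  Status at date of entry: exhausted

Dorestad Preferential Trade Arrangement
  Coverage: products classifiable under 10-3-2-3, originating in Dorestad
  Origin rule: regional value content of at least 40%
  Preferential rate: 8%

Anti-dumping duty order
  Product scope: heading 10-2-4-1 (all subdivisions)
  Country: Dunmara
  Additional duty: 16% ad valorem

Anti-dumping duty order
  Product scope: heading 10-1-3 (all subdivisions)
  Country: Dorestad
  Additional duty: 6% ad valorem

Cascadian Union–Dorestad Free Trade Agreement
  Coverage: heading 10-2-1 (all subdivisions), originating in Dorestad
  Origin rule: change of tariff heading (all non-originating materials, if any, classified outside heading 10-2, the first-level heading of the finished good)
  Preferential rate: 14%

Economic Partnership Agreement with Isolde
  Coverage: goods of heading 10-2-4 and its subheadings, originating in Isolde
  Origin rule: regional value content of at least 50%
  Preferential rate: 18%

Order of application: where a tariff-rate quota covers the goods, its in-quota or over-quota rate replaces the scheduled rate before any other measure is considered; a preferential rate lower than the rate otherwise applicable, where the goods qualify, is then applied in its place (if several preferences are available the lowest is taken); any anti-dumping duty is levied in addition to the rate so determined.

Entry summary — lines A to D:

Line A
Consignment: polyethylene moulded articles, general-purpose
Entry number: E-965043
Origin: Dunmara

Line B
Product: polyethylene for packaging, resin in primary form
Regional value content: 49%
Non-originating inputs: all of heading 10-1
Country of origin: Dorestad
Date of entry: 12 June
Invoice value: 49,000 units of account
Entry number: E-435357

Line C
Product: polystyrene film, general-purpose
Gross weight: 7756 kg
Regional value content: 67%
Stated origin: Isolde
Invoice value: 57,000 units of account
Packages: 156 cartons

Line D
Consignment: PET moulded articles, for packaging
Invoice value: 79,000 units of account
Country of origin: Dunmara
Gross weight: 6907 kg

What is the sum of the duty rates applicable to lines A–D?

74%

Line A: polyethylene → 10-3; moulded articles → 10-3-1; general-purpose → 10-3-1-2. Scheduled 5%. No special measure applies. → 5%.
Line B: polyethylene → 10-3; resin in primary form → 10-3-2; for packaging → 10-3-2-2. Scheduled 38%. Dorestad agreement on 10-3-2-3: 10-3-2-2 not covered; Dorestad agreement on 10-2-1: 10-3-2-2 not covered. → 38%.
Line C: polystyrene → 10-2; film → 10-2-4; general-purpose → 10-2-4-3. Scheduled 6%. Isolde agreement on 10-2-4: RVC ≥ 50% → 18% available; preference 18% not lower than 6% → no reduction. → 6%.
Line D: PET → 10-1; moulded articles → 10-1-3; for packaging → 10-1-3-3. Scheduled 25%. No special measure applies. → 25%.
Sum: 5% + 38% + 6% + 25% = 74%.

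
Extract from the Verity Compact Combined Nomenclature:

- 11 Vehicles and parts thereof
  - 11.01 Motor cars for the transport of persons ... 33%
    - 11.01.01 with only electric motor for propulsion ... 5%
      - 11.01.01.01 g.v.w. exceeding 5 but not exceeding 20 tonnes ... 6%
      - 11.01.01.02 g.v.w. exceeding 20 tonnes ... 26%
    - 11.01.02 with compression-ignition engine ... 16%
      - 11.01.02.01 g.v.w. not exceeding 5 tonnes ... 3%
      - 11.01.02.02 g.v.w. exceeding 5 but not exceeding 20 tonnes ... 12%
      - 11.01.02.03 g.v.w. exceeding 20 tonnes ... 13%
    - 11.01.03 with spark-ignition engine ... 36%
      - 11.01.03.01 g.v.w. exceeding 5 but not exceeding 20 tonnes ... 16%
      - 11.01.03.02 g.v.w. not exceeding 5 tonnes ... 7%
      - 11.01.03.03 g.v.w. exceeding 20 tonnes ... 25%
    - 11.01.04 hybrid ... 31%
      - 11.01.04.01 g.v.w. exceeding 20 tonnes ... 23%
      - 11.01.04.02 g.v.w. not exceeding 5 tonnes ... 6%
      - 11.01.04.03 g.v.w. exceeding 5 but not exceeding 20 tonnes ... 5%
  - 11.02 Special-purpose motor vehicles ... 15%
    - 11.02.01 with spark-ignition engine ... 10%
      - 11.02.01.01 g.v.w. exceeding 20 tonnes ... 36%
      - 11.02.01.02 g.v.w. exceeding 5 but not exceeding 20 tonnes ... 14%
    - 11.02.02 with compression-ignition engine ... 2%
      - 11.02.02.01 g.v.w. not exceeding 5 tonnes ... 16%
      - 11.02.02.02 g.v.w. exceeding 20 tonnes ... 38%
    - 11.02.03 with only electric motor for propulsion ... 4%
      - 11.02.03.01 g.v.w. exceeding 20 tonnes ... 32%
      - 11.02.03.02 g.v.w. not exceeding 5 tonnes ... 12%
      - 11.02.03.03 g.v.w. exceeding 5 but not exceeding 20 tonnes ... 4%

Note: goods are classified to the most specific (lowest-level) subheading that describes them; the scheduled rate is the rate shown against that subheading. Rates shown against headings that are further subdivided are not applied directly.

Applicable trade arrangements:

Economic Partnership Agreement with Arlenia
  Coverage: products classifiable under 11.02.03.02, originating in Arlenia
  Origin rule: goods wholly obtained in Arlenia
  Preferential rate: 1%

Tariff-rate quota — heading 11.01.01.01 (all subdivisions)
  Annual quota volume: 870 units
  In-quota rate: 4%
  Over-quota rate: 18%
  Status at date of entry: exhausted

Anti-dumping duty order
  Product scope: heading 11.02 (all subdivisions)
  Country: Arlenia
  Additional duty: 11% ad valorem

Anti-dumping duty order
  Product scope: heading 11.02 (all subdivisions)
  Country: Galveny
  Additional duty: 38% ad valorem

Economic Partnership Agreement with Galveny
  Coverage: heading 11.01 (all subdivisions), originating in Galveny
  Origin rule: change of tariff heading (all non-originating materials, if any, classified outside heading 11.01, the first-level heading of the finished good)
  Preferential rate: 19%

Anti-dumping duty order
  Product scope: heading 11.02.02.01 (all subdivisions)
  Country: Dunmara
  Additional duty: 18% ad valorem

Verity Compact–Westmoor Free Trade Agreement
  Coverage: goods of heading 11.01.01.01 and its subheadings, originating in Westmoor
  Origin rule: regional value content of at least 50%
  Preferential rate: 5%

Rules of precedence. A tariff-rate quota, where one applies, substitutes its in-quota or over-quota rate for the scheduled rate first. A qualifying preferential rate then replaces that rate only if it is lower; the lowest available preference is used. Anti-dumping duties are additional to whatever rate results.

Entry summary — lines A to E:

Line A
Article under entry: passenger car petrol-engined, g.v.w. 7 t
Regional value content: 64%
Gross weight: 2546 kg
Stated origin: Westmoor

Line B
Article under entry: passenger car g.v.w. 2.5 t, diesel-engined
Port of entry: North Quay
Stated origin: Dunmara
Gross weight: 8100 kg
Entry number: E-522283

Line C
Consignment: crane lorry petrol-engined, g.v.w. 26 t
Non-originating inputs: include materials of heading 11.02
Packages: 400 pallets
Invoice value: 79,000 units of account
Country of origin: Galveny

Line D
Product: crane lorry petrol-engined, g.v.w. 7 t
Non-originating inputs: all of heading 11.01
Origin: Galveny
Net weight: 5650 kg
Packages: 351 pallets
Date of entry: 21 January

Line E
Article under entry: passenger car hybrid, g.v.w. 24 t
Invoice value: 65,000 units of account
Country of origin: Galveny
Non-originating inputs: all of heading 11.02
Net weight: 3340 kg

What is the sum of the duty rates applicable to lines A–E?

Line A: passenger car → 11.01; petrol-engined → 11.01.03; g.v.w. 7 t → 11.01.03.01. Scheduled 16%. Westmoor agreement on 11.01.01.01: 11.01.03.01 not covered. → 16%.
Line B: passenger car → 11.01; diesel-engined → 11.01.02; g.v.w. 2.5 t → 11.01.02.01. Scheduled 3%. No special measure applies. → 3%.
Line C: crane lorry → 11.02; petrol-engined → 11.02.01; g.v.w. 26 t → 11.02.01.01. Scheduled 36%. Galveny agreement on 11.01: 11.02.01.01 not covered; anti-dumping (Galveny, 11.02): +38%; total 36% + 38% = 74%. → 74%.
Line D: crane lorry → 11.02; petrol-engined → 11.02.01; g.v.w. 7 t → 11.02.01.02. Scheduled 14%. Galveny agreement on 11.01: 11.02.01.02 not covered; anti-dumping (Galveny, 11.02): +38%; total 14% + 38% = 52%. → 52%.
Line E: passenger car → 11.01; hybrid → 11.01.04; g.v.w. 24 t → 11.01.04.01. Scheduled 23%. Galveny agreement on 11.01: CTH met → 19% available; preferential 19%. → 19%.
Sum: 16% + 3% + 74% + 52% + 19% = 164%.

164%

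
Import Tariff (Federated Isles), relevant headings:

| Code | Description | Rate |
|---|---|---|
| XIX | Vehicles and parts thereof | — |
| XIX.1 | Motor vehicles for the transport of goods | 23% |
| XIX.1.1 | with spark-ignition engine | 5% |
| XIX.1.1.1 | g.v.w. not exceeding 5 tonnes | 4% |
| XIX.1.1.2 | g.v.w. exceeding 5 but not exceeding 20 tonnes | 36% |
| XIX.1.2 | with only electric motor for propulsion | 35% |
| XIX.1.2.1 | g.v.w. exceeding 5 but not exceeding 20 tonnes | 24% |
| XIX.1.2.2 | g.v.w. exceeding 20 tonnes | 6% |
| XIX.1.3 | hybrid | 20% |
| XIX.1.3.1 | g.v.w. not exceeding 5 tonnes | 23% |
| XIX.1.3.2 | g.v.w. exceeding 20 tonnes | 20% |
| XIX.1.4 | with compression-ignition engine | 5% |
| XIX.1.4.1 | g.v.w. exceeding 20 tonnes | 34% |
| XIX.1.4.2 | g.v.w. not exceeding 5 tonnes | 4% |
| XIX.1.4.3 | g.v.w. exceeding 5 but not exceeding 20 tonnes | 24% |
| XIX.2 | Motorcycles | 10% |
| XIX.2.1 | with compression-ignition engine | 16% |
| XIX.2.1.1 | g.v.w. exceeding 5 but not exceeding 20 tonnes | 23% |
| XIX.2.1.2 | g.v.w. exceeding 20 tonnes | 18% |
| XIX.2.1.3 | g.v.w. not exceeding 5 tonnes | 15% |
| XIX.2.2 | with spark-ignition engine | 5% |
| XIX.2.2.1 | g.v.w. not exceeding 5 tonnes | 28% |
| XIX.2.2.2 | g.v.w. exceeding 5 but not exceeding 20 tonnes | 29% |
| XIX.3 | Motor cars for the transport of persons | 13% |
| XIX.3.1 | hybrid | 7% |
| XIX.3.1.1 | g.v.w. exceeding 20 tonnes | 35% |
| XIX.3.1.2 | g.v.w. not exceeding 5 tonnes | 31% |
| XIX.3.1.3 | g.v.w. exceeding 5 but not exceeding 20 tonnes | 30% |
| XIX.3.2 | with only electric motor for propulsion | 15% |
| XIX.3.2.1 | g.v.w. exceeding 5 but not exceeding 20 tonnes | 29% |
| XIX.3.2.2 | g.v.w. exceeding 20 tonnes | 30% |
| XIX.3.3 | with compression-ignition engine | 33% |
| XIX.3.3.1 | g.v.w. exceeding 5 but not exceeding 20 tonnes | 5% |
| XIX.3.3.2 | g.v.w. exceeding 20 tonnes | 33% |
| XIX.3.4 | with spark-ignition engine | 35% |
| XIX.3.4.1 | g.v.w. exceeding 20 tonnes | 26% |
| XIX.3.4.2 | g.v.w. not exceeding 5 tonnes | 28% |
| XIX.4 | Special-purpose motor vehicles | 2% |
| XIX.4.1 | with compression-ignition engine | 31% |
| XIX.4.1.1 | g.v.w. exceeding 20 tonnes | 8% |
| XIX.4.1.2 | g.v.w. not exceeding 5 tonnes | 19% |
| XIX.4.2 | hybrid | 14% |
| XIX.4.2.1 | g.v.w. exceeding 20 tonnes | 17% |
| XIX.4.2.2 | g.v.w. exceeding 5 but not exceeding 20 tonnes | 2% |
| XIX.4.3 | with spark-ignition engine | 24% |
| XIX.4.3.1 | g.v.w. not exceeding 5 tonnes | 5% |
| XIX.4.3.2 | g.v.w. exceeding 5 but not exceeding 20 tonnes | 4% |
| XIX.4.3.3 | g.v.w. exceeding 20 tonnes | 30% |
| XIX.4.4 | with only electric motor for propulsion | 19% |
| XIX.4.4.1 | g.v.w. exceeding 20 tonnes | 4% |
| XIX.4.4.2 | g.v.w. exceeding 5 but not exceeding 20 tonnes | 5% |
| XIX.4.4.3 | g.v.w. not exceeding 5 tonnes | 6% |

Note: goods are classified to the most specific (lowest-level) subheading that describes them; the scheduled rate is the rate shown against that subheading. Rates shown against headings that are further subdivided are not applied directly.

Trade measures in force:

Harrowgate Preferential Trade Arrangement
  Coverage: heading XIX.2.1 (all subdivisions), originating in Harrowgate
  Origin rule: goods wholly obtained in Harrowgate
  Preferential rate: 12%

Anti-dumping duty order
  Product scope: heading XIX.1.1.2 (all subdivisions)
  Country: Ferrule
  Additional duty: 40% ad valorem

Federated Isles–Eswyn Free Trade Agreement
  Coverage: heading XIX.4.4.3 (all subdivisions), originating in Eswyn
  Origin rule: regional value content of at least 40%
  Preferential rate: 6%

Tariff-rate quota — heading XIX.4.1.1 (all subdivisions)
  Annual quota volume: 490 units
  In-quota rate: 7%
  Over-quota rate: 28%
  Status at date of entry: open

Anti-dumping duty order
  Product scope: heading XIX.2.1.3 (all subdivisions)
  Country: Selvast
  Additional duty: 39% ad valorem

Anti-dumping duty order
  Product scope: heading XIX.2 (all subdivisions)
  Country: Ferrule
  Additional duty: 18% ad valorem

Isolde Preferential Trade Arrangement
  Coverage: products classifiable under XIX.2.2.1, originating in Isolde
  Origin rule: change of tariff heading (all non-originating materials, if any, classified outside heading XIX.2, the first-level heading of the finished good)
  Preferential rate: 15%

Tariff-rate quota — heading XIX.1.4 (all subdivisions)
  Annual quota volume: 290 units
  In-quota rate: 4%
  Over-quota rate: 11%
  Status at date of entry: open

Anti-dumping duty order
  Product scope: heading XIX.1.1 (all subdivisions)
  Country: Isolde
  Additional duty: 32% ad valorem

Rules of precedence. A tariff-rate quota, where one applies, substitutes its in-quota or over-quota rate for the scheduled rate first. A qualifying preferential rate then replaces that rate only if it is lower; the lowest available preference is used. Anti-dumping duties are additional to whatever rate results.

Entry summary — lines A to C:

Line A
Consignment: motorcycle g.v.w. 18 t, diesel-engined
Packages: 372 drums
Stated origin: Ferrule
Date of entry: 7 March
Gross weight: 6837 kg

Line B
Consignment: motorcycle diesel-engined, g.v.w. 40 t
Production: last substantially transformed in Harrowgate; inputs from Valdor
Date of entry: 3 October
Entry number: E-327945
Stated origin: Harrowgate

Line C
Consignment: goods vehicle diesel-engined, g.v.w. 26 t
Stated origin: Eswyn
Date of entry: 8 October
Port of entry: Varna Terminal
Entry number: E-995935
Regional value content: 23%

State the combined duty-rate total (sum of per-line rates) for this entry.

63%

Line A: motorcycle → XIX.2; diesel-engined → XIX.2.1; g.v.w. 18 t → XIX.2.1.1. Scheduled 23%. anti-dumping (Ferrule, XIX.2): +18%; total 23% + 18% = 41%. → 41%.
Line B: motorcycle → XIX.2; diesel-engined → XIX.2.1; g.v.w. 40 t → XIX.2.1.2. Scheduled 18%. Harrowgate agreement on XIX.2.1: not wholly obtained. → 18%.
Line C: goods vehicle → XIX.1; diesel-engined → XIX.1.4; g.v.w. 26 t → XIX.1.4.1. Scheduled 34%. quota on XIX.1.4 open → in-quota 4%; Eswyn agreement on XIX.4.4.3: XIX.1.4.1 not covered. → 4%.
Sum: 41% + 18% + 4% = 63%.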